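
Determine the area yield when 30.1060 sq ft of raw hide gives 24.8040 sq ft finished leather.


Formula: Yield = finished / raw * 100
Substituting: Yield = 24.8040 / 30.1060 * 100
Result: 82.3889 %


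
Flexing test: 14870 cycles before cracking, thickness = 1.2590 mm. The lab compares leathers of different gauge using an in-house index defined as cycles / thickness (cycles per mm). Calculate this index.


Formula: Index = cycles / thickness
Substituting: Index = 14870 / 1.2590
Result: 11810.9611 cycles/mm


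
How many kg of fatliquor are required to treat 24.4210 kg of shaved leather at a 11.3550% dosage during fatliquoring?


Formula: Fat = substrate * pct / 100
Substituting: Fat = 24.4210 * 11.3550 / 100
Result: 2.7730 kg


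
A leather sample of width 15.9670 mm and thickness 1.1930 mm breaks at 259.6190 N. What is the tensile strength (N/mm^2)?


Formula: TS = force / (width * thickness)
Substituting: TS = 259.6190 / (15.9670 * 1.1930)
Result: 13.6293 N/mm^2


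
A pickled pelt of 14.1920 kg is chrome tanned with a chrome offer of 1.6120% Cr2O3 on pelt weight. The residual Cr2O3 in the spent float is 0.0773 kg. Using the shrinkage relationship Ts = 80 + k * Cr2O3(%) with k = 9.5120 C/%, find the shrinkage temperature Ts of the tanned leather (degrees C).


Offered = pelt * offer_pct / 100 = 14.1920 * 1.6120 / 100 = 0.2288 kg
Uptake = offered - residual = 0.2288 - 0.0773 = 0.1515 kg
Cr2O3% on pelt = uptake / pelt * 100 = 0.1515 / 14.1920 * 100 = 1.0673 %
Ts = 80 + k * Cr2O3% = 80 + 9.5120 * 1.0673 = 90.1524 C


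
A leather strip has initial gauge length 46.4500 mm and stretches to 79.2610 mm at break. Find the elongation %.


Formula: Elongation = (Lf - L0) / L0 * 100
Substituting: Elongation = (79.2610 - 46.4500) / 46.4500 * 100
Result: 70.6372 %


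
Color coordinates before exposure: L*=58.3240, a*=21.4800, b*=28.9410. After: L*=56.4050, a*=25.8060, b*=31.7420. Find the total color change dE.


dL = -1.9190, da = 4.3260, db = 2.8010
dE = sqrt((-1.9190)^2 + 4.3260^2 + 2.8010^2) = 5.4993


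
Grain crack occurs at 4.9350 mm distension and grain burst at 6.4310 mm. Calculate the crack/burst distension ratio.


Formula: Ratio = crack / burst
Substituting: Ratio = 4.9350 / 6.4310
Result: 0.7674


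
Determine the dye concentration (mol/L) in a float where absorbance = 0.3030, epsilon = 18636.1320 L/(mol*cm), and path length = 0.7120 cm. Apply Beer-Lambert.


Formula: c = A / (epsilon * l)
Substituting: c = 0.3030 / (18636.1320 * 0.7120)
Result: 2.2835e-05 mol/L


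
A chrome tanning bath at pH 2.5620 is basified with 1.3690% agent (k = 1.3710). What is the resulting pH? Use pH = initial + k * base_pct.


Formula: pH_final = pH_initial + k * base_pct
Substituting: pH_final = 2.5620 + 1.3710 * 1.3690
Result: 4.4389


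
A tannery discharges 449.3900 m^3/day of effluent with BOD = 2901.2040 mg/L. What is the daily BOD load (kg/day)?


Formula: BOD_load = volume * conc / 1000
Substituting: BOD_load = 449.3900 * 2901.2040 / 1000
Result: 1303.7721 kg/day


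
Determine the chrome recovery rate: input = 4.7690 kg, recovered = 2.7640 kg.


Formula: Recovery = recovered / input * 100
Substituting: Recovery = 2.7640 / 4.7690 * 100
Result: 57.9576 %


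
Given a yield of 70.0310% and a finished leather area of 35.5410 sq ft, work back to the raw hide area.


Formula: raw = finished * 100 / yield
Substituting: raw = 35.5410 * 100 / 70.0310
Result: 50.7504 sq ft


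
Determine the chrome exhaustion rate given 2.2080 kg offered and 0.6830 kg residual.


Formula: Uptake = (offered - residual) / offered * 100
Substituting: Uptake = (2.2080 - 0.6830) / 2.2080 * 100
Result: 69.0670 %


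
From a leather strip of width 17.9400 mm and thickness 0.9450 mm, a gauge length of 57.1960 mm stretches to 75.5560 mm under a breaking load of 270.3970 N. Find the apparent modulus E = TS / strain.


TS = F / (w * t) = 270.3970 / (17.9400 * 0.9450) = 15.9495 N/mm^2
strain = (Lf - L0) / L0 = (75.5560 - 57.1960) / 57.1960 = 0.3210
E = TS / strain = 15.9495 / 0.3210 = 49.6868 N/mm^2


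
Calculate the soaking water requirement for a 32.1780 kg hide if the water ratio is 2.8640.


Formula: Water = hide_weight * ratio
Substituting: Water = 32.1780 * 2.8640
Result: 92.1578 kg


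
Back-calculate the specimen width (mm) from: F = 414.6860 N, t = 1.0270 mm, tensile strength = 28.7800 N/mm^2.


Formula: w = F / (TS * t)
Substituting: w = 414.6860 / (28.7800 * 1.0270)
Result: 14.0300 mm


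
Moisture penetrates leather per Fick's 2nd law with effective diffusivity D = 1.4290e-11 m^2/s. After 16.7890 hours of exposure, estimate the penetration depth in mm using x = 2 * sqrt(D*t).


t = 16.7890 hr * 3600 = 60440.4000 s
D * t = 1.4290e-11 * 60440.4000 = 8.6369e-07
x = 2 * sqrt(D*t) = 2 * sqrt(8.6369e-07) = 0.0018587 m = 1.8587 mm


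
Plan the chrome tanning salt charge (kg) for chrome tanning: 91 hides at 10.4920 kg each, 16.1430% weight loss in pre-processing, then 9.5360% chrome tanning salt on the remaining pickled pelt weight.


Total_raw = N * avg_wt = 91 * 10.4920 = 954.7720 kg
Substrate = Total_raw * (1 - loss/100) = 954.7720 * (1 - 16.1430/100) = 800.6432 kg
Chrome = Substrate * pct / 100 = 800.6432 * 9.5360 / 100 = 76.3493 kg


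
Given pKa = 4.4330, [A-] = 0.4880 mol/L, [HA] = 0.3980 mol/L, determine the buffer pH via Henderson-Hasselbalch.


ratio = [A-] / [HA] = 0.4880 / 0.3980 = 1.2261
log10(ratio) = 0.0885367
pH = pKa + log10(ratio) = 4.4330 + 0.0885367 = 4.5215


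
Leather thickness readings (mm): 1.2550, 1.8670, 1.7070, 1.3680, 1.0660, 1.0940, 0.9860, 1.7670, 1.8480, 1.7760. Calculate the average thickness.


Formula: Average = sum / n
Substituting: Average = 14.7340 / 10
Result: 1.4734 mm


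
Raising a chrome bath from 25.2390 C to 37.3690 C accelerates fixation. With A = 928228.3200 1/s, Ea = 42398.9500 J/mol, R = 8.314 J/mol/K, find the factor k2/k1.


T1 = 25.2390 + 273.15 = 298.3890 K; T2 = 37.3690 + 273.15 = 310.5190 K
k1 = A * exp(-Ea/(R*T1)) = 928228.3200 * exp(-42398.9500/(8.314*298.3890)) = 0.0350927 1/s
k2 = A * exp(-Ea/(R*T2)) = 928228.3200 * exp(-42398.9500/(8.314*310.5190)) = 0.068417 1/s
k2/k1 = 0.068417 / 0.0350927 = 1.9496


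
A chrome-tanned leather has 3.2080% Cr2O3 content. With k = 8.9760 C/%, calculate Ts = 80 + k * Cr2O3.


Formula: Ts = 80 + k * Cr2O3
Substituting: Ts = 80 + 8.9760 * 3.2080
Result: 108.7950 C


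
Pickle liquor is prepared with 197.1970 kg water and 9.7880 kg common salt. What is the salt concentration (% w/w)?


Formula: Conc = salt / (water + salt) * 100
Substituting: Conc = 9.7880 / (197.1970 + 9.7880) * 100
Result: 4.7288 %


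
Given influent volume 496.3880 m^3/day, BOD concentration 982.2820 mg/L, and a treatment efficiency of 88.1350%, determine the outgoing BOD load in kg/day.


Load_in = volume * conc / 1000 = 496.3880 * 982.2820 / 1000 = 487.5930 kg/day
Removed = Load_in * eff / 100 = 487.5930 * 88.1350 / 100 = 429.7401 kg/day
Load_out = Load_in - Removed = 487.5930 - 429.7401 = 57.8529 kg/day


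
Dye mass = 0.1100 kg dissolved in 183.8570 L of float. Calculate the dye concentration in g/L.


Formula: Conc = dye_mass(kg) / volume(L) * 1000
Substituting: Conc = 0.1100 / 183.8570 * 1000
Result: 0.5983 g/L


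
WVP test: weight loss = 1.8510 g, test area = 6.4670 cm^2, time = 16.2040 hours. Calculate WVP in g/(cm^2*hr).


Formula: WVP = loss / (area * time)
Substituting: WVP = 1.8510 / (6.4670 * 16.2040)
Result: 0.0176637 g/(cm^2*hr)


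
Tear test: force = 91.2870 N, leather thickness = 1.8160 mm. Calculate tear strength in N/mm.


Formula: Tear strength = force / thickness
Substituting: Tear strength = 91.2870 / 1.8160
Result: 50.2682 N/mm


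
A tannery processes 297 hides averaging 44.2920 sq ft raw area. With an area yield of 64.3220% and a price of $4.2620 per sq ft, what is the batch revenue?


Raw_total = N * avg_area = 297 * 44.2920 = 13154.7240 sq ft
Finished = Raw_total * yield / 100 = 13154.7240 * 64.3220 / 100 = 8461.3816 sq ft
Value = Finished * price = 8461.3816 * 4.2620 = 36062.4083 $


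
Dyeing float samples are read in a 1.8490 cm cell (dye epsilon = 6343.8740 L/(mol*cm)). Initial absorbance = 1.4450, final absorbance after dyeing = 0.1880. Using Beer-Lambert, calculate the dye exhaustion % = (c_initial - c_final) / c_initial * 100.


c_initial = A_i / (epsilon * l) = 1.4450 / (6343.8740 * 1.8490) = 1.2319e-04 mol/L
c_final = A_f / (epsilon * l) = 0.1880 / (6343.8740 * 1.8490) = 1.6028e-05 mol/L
Exhaustion = (c_initial - c_final) / c_initial * 100 = (1.2319e-04 - 1.6028e-05) / 1.2319e-04 * 100 = 86.9896 %


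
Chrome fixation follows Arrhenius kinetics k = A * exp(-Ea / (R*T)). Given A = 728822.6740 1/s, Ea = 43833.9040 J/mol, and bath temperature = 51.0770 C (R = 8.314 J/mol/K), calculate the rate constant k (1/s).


T_K = T_C + 273.15 = 51.0770 + 273.15 = 324.2270 K
exponent = -Ea / (R * T_K) = -43833.9040 / (8.314 * 324.2270) = -16.2611
k = A * exp(exponent) = 728822.6740 * exp(-16.2611) = 0.0631683 1/s


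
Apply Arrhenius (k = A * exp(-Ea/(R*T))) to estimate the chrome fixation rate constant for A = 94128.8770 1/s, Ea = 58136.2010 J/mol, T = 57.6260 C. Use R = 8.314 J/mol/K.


T_K = T_C + 273.15 = 57.6260 + 273.15 = 330.7760 K
exponent = -Ea / (R * T_K) = -58136.2010 / (8.314 * 330.7760) = -21.1399
k = A * exp(exponent) = 94128.8770 * exp(-21.1399) = 6.2056e-05 1/s


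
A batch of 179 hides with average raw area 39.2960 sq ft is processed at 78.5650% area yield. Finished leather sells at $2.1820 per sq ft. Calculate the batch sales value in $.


Raw_total = N * avg_area = 179 * 39.2960 = 7033.9840 sq ft
Finished = Raw_total * yield / 100 = 7033.9840 * 78.5650 / 100 = 5526.2495 sq ft
Value = Finished * price = 5526.2495 * 2.1820 = 12058.2765 $


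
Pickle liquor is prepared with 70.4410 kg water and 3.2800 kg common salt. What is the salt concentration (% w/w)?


Formula: Conc = salt / (water + salt) * 100
Substituting: Conc = 3.2800 / (70.4410 + 3.2800) * 100
Result: 4.4492 %


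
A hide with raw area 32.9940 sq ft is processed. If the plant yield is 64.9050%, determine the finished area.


Formula: finished = raw * yield / 100
Substituting: finished = 32.9940 * 64.9050 / 100
Result: 21.4148 sq ft


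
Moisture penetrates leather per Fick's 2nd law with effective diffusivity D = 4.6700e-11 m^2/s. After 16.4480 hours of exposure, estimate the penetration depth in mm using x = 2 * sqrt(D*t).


t = 16.4480 hr * 3600 = 59212.8000 s
D * t = 4.6700e-11 * 59212.8000 = 2.7652e-06
x = 2 * sqrt(D*t) = 2 * sqrt(2.7652e-06) = 0.0033258 m = 3.3258 mm


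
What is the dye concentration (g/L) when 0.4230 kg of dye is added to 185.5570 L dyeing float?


Formula: Conc = dye_mass(kg) / volume(L) * 1000
Substituting: Conc = 0.4230 / 185.5570 * 1000
Result: 2.2796 g/L


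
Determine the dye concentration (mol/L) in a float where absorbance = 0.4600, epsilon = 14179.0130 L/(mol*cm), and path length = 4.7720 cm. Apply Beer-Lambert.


Formula: c = A / (epsilon * l)
Substituting: c = 0.4600 / (14179.0130 * 4.7720)
Result: 6.7985e-06 mol/L


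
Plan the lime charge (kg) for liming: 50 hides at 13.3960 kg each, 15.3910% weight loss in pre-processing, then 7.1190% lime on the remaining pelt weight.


Total_raw = N * avg_wt = 50 * 13.3960 = 669.8000 kg
Substrate = Total_raw * (1 - loss/100) = 669.8000 * (1 - 15.3910/100) = 566.7111 kg
Lime = Substrate * pct / 100 = 566.7111 * 7.1190 / 100 = 40.3442 kg


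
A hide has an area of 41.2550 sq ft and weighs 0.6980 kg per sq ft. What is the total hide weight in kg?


Formula: Weight = area * weight_per_sqft
Substituting: Weight = 41.2550 * 0.6980
Result: 28.7960 kg


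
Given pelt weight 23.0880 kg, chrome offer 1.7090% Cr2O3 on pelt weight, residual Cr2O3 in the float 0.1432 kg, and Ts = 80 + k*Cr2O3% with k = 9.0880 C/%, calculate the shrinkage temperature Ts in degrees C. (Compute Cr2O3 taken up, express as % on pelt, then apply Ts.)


Offered = pelt * offer_pct / 100 = 23.0880 * 1.7090 / 100 = 0.3946 kg
Uptake = offered - residual = 0.3946 - 0.1432 = 0.2514 kg
Cr2O3% on pelt = uptake / pelt * 100 = 0.2514 / 23.0880 * 100 = 1.0888 %
Ts = 80 + k * Cr2O3% = 80 + 9.0880 * 1.0888 = 89.8947 C


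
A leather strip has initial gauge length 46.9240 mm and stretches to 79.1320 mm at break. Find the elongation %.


Formula: Elongation = (Lf - L0) / L0 * 100
Substituting: Elongation = (79.1320 - 46.9240) / 46.9240 * 100
Result: 68.6386 %


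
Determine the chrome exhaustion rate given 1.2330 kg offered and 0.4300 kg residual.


Formula: Uptake = (offered - residual) / offered * 100
Substituting: Uptake = (1.2330 - 0.4300) / 1.2330 * 100
Result: 65.1257 %


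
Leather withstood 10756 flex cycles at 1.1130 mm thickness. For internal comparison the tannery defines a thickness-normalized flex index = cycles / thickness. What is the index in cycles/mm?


Formula: Index = cycles / thickness
Substituting: Index = 10756 / 1.1130
Result: 9663.9712 cycles/mm


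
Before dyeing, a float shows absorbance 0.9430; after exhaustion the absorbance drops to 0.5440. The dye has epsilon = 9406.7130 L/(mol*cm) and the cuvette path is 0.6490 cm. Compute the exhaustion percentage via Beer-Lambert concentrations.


c_initial = A_i / (epsilon * l) = 0.9430 / (9406.7130 * 0.6490) = 1.5446e-04 mol/L
c_final = A_f / (epsilon * l) = 0.5440 / (9406.7130 * 0.6490) = 8.9108e-05 mol/L
Exhaustion = (c_initial - c_final) / c_initial * 100 = (1.5446e-04 - 8.9108e-05) / 1.5446e-04 * 100 = 42.3118 %


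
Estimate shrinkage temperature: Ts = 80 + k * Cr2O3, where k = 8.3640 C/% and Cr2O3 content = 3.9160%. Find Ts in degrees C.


Formula: Ts = 80 + k * Cr2O3
Substituting: Ts = 80 + 8.3640 * 3.9160
Result: 112.7534 C


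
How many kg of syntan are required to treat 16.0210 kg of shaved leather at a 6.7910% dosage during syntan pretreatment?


Formula: Syntan = substrate * pct / 100
Substituting: Syntan = 16.0210 * 6.7910 / 100
Result: 1.0880 kg


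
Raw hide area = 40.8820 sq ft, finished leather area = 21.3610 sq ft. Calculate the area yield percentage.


Formula: Yield = finished / raw * 100
Substituting: Yield = 21.3610 / 40.8820 * 100
Result: 52.2504 %


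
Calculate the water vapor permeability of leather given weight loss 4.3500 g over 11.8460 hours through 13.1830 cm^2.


Formula: WVP = loss / (area * time)
Substituting: WVP = 4.3500 / (13.1830 * 11.8460)
Result: 0.027855 g/(cm^2*hr)


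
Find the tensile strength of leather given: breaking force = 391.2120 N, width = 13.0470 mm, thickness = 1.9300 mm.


Formula: TS = force / (width * thickness)
Substituting: TS = 391.2120 / (13.0470 * 1.9300)
Result: 15.5362 N/mm^2


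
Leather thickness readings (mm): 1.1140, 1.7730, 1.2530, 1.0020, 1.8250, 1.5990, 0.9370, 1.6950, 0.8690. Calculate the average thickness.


Formula: Average = sum / n
Substituting: Average = 12.0670 / 9
Result: 1.3408 mm


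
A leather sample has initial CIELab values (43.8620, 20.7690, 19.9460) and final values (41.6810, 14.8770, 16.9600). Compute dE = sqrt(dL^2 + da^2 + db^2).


dL = -2.1810, da = -5.8920, db = -2.9860
dE = sqrt((-2.1810)^2 + (-5.8920)^2 + (-2.9860)^2) = 6.9562


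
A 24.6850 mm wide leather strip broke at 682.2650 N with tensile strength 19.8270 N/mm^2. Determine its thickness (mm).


Formula: t = F / (TS * w)
Substituting: t = 682.2650 / (19.8270 * 24.6850)
Result: 1.3940 mm


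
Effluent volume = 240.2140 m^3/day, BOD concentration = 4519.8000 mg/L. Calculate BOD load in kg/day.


Formula: BOD_load = volume * conc / 1000
Substituting: BOD_load = 240.2140 * 4519.8000 / 1000
Result: 1085.7192 kg/day


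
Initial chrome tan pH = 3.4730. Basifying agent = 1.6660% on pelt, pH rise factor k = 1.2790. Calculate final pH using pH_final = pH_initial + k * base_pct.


Formula: pH_final = pH_initial + k * base_pct
Substituting: pH_final = 3.4730 + 1.2790 * 1.6660
Result: 5.6038


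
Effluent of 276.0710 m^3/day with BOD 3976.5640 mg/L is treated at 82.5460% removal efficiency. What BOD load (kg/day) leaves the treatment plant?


Load_in = volume * conc / 1000 = 276.0710 * 3976.5640 / 1000 = 1097.8140 kg/day
Removed = Load_in * eff / 100 = 1097.8140 * 82.5460 / 100 = 906.2015 kg/day
Load_out = Load_in - Removed = 1097.8140 - 906.2015 = 191.6125 kg/day


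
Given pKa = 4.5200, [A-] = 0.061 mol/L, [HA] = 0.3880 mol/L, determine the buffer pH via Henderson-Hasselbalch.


ratio = [A-] / [HA] = 0.061 / 0.3880 = 0.1572
log10(ratio) = -0.8035
pH = pKa + log10(ratio) = 4.5200 - 0.8035 = 3.7165


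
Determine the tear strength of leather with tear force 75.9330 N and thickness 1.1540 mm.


Formula: Tear strength = force / thickness
Substituting: Tear strength = 75.9330 / 1.1540
Result: 65.7998 N/mm


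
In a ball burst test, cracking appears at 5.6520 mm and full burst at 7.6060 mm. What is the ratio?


Formula: Ratio = crack / burst
Substituting: Ratio = 5.6520 / 7.6060
Result: 0.7431


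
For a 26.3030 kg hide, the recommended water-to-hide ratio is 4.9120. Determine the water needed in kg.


Formula: Water = hide_weight * ratio
Substituting: Water = 26.3030 * 4.9120
Result: 129.2003 kg


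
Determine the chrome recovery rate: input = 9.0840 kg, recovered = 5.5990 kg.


Formula: Recovery = recovered / input * 100
Substituting: Recovery = 5.5990 / 9.0840 * 100
Result: 61.6358 %


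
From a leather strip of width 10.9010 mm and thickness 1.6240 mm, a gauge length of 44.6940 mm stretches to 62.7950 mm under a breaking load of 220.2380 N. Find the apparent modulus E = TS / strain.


TS = F / (w * t) = 220.2380 / (10.9010 * 1.6240) = 12.4406 N/mm^2
strain = (Lf - L0) / L0 = (62.7950 - 44.6940) / 44.6940 = 0.4050
E = TS / strain = 12.4406 / 0.4050 = 30.7175 N/mm^2


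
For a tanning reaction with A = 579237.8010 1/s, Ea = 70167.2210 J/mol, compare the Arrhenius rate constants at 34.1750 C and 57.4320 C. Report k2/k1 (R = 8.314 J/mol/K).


T1 = 34.1750 + 273.15 = 307.3250 K; T2 = 57.4320 + 273.15 = 330.5820 K
k1 = A * exp(-Ea/(R*T1)) = 579237.8010 * exp(-70167.2210/(8.314*307.3250)) = 6.8615e-07 1/s
k2 = A * exp(-Ea/(R*T2)) = 579237.8010 * exp(-70167.2210/(8.314*330.5820)) = 4.7366e-06 1/s
k2/k1 = 4.7366e-06 / 6.8615e-07 = 6.9031


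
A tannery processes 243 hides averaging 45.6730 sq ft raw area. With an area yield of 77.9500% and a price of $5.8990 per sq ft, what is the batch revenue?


Raw_total = N * avg_area = 243 * 45.6730 = 11098.5390 sq ft
Finished = Raw_total * yield / 100 = 11098.5390 * 77.9500 / 100 = 8651.3112 sq ft
Value = Finished * price = 8651.3112 * 5.8990 = 51034.0845 $


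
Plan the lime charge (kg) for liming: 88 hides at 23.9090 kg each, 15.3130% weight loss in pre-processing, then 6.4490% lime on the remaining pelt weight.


Total_raw = N * avg_wt = 88 * 23.9090 = 2103.9920 kg
Substrate = Total_raw * (1 - loss/100) = 2103.9920 * (1 - 15.3130/100) = 1781.8077 kg
Lime = Substrate * pct / 100 = 1781.8077 * 6.4490 / 100 = 114.9088 kg


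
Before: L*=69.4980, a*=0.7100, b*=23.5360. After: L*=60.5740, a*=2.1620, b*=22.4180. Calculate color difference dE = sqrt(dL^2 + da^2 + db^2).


dL = -8.9240, da = 1.4520, db = -1.1180
dE = sqrt((-8.9240)^2 + 1.4520^2 + (-1.1180)^2) = 9.1102


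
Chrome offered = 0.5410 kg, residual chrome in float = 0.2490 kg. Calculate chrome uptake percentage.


Formula: Uptake = (offered - residual) / offered * 100
Substituting: Uptake = (0.5410 - 0.2490) / 0.5410 * 100
Result: 53.9741 %


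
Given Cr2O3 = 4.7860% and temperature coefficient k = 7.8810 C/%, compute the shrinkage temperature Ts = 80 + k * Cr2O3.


Formula: Ts = 80 + k * Cr2O3
Substituting: Ts = 80 + 7.8810 * 4.7860
Result: 117.7185 C


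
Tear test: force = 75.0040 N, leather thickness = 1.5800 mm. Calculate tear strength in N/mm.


Formula: Tear strength = force / thickness
Substituting: Tear strength = 75.0040 / 1.5800
Result: 47.4709 N/mm


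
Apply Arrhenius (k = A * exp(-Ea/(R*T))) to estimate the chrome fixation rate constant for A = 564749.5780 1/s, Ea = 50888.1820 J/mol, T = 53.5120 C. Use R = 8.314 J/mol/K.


T_K = T_C + 273.15 = 53.5120 + 273.15 = 326.6620 K
exponent = -Ea / (R * T_K) = -50888.1820 / (8.314 * 326.6620) = -18.7374
k = A * exp(exponent) = 564749.5780 * exp(-18.7374) = 0.00411458 1/s


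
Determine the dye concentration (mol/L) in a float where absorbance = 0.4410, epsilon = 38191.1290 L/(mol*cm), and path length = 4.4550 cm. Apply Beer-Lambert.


Formula: c = A / (epsilon * l)
Substituting: c = 0.4410 / (38191.1290 * 4.4550)
Result: 2.5920e-06 mol/L


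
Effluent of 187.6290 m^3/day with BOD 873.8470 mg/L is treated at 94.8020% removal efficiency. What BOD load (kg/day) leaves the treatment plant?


Load_in = volume * conc / 1000 = 187.6290 * 873.8470 / 1000 = 163.9590 kg/day
Removed = Load_in * eff / 100 = 163.9590 * 94.8020 / 100 = 155.4364 kg/day
Load_out = Load_in - Removed = 163.9590 - 155.4364 = 8.5226 kg/day


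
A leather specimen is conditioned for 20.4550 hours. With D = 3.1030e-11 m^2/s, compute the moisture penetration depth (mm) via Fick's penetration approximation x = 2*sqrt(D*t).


t = 20.4550 hr * 3600 = 73638.0000 s
D * t = 3.1030e-11 * 73638.0000 = 2.2850e-06
x = 2 * sqrt(D*t) = 2 * sqrt(2.2850e-06) = 0.00302323 m = 3.0232 mm


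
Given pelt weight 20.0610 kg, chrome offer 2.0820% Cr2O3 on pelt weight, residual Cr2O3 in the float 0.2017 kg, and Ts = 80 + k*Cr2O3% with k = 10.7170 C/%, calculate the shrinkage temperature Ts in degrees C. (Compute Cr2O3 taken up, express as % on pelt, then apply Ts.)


Offered = pelt * offer_pct / 100 = 20.0610 * 2.0820 / 100 = 0.4177 kg
Uptake = offered - residual = 0.4177 - 0.2017 = 0.2160 kg
Cr2O3% on pelt = uptake / pelt * 100 = 0.2160 / 20.0610 * 100 = 1.0766 %
Ts = 80 + k * Cr2O3% = 80 + 10.7170 * 1.0766 = 91.5376 C


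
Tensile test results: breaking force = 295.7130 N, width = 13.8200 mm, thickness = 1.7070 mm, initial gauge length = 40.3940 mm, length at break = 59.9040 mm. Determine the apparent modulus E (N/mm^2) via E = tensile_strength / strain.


TS = F / (w * t) = 295.7130 / (13.8200 * 1.7070) = 12.5351 N/mm^2
strain = (Lf - L0) / L0 = (59.9040 - 40.3940) / 40.3940 = 0.4830
E = TS / strain = 12.5351 / 0.4830 = 25.9531 N/mm^2


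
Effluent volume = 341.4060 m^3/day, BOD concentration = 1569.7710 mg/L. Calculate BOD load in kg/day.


Formula: BOD_load = volume * conc / 1000
Substituting: BOD_load = 341.4060 * 1569.7710 / 1000
Result: 535.9292 kg/day


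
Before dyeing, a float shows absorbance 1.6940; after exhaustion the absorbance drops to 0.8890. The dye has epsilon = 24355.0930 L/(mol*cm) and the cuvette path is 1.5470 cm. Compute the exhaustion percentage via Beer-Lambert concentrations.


c_initial = A_i / (epsilon * l) = 1.6940 / (24355.0930 * 1.5470) = 4.4961e-05 mol/L
c_final = A_f / (epsilon * l) = 0.8890 / (24355.0930 * 1.5470) = 2.3595e-05 mol/L
Exhaustion = (c_initial - c_final) / c_initial * 100 = (4.4961e-05 - 2.3595e-05) / 4.4961e-05 * 100 = 47.5207 %


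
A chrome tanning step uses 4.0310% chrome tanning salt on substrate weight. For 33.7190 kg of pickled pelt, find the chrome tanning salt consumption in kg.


Formula: Chrome = substrate * pct / 100
Substituting: Chrome = 33.7190 * 4.0310 / 100
Result: 1.3592 kg


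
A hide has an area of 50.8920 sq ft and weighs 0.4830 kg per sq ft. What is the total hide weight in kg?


Formula: Weight = area * weight_per_sqft
Substituting: Weight = 50.8920 * 0.4830
Result: 24.5808 kg


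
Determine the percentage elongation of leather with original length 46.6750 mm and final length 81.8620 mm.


Formula: Elongation = (Lf - L0) / L0 * 100
Substituting: Elongation = (81.8620 - 46.6750) / 46.6750 * 100
Result: 75.3873 %


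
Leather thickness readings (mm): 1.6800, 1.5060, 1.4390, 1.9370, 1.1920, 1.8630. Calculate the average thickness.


Formula: Average = sum / n
Substituting: Average = 9.6170 / 6
Result: 1.6028 mm


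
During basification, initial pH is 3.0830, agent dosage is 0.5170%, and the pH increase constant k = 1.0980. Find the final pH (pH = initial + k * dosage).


Formula: pH_final = pH_initial + k * base_pct
Substituting: pH_final = 3.0830 + 1.0980 * 0.5170
Result: 3.6507


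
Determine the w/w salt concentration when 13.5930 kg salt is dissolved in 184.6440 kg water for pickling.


Formula: Conc = salt / (water + salt) * 100
Substituting: Conc = 13.5930 / (184.6440 + 13.5930) * 100
Result: 6.8569 %


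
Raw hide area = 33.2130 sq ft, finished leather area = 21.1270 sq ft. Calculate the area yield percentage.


Formula: Yield = finished / raw * 100
Substituting: Yield = 21.1270 / 33.2130 * 100
Result: 63.6106 %


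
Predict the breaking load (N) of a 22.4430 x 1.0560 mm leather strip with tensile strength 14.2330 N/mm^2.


Formula: F = TS * w * t
Substituting: F = 14.2330 * 22.4430 * 1.0560
Result: 337.3194 N


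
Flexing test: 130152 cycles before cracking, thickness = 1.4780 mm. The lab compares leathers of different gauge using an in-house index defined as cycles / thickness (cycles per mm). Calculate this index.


Formula: Index = cycles / thickness
Substituting: Index = 130152 / 1.4780
Result: 88059.5399 cycles/mm


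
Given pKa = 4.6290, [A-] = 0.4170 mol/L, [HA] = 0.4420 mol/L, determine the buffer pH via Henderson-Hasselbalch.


ratio = [A-] / [HA] = 0.4170 / 0.4420 = 0.9434
log10(ratio) = -0.0252862
pH = pKa + log10(ratio) = 4.6290 - 0.0252862 = 4.6037


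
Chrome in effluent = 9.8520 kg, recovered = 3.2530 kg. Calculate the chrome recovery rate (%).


Formula: Recovery = recovered / input * 100
Substituting: Recovery = 3.2530 / 9.8520 * 100
Result: 33.0187 %


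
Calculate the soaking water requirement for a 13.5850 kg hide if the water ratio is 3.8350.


Formula: Water = hide_weight * ratio
Substituting: Water = 13.5850 * 3.8350
Result: 52.0985 kg


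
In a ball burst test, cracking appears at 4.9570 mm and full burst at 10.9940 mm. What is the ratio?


Formula: Ratio = crack / burst
Substituting: Ratio = 4.9570 / 10.9940
Result: 0.4509


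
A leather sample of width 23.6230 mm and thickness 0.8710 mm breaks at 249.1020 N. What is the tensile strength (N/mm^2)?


Formula: TS = force / (width * thickness)
Substituting: TS = 249.1020 / (23.6230 * 0.8710)
Result: 12.1067 N/mm^2


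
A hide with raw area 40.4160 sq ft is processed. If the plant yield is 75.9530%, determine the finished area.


Formula: finished = raw * yield / 100
Substituting: finished = 40.4160 * 75.9530 / 100
Result: 30.6972 sq ft


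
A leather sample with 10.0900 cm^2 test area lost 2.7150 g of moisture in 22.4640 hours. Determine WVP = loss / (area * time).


Formula: WVP = loss / (area * time)
Substituting: WVP = 2.7150 / (10.0900 * 22.4640)
Result: 0.0119782 g/(cm^2*hr)


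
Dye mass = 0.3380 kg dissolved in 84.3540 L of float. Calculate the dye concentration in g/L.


Formula: Conc = dye_mass(kg) / volume(L) * 1000
Substituting: Conc = 0.3380 / 84.3540 * 1000
Result: 4.0069 g/L


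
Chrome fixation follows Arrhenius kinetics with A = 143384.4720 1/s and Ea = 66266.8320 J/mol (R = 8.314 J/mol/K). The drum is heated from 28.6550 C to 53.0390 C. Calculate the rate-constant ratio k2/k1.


T1 = 28.6550 + 273.15 = 301.8050 K; T2 = 53.0390 + 273.15 = 326.1890 K
k1 = A * exp(-Ea/(R*T1)) = 143384.4720 * exp(-66266.8320/(8.314*301.8050)) = 4.8642e-07 1/s
k2 = A * exp(-Ea/(R*T2)) = 143384.4720 * exp(-66266.8320/(8.314*326.1890)) = 3.5027e-06 1/s
k2/k1 = 3.5027e-06 / 4.8642e-07 = 7.2010


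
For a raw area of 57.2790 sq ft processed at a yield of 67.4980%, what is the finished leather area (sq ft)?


Formula: finished = raw * yield / 100
Substituting: finished = 57.2790 * 67.4980 / 100
Result: 38.6622 sq ft


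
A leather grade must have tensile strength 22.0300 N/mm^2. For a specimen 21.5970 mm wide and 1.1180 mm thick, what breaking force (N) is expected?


Formula: F = TS * w * t
Substituting: F = 22.0300 * 21.5970 * 1.1180
Result: 531.9242 N


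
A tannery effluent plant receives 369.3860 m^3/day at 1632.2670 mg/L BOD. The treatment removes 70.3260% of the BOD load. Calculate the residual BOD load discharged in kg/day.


Load_in = volume * conc / 1000 = 369.3860 * 1632.2670 / 1000 = 602.9366 kg/day
Removed = Load_in * eff / 100 = 602.9366 * 70.3260 / 100 = 424.0212 kg/day
Load_out = Load_in - Removed = 602.9366 - 424.0212 = 178.9154 kg/day


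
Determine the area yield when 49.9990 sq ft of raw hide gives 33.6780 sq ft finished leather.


Formula: Yield = finished / raw * 100
Substituting: Yield = 33.6780 / 49.9990 * 100
Result: 67.3573 %


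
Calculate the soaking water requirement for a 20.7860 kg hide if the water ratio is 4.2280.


Formula: Water = hide_weight * ratio
Substituting: Water = 20.7860 * 4.2280
Result: 87.8832 kg


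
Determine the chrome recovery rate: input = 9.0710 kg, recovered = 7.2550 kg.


Formula: Recovery = recovered / input * 100
Substituting: Recovery = 7.2550 / 9.0710 * 100
Result: 79.9802 %


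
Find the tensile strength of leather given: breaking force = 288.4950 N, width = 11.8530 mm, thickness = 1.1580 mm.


Formula: TS = force / (width * thickness)
Substituting: TS = 288.4950 / (11.8530 * 1.1580)
Result: 21.0185 N/mm^2


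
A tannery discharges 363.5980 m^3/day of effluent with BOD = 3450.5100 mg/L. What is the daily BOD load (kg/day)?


Formula: BOD_load = volume * conc / 1000
Substituting: BOD_load = 363.5980 * 3450.5100 / 1000
Result: 1254.5985 kg/day


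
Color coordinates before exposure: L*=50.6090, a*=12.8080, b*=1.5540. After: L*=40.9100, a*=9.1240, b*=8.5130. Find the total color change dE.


dL = -9.6990, da = -3.6840, db = 6.9590
dE = sqrt((-9.6990)^2 + (-3.6840)^2 + 6.9590^2) = 12.4928


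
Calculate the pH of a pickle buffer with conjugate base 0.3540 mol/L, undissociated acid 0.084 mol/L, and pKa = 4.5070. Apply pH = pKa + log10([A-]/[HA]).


ratio = [A-] / [HA] = 0.3540 / 0.084 = 4.2143
log10(ratio) = 0.6247
pH = pKa + log10(ratio) = 4.5070 + 0.6247 = 5.1317


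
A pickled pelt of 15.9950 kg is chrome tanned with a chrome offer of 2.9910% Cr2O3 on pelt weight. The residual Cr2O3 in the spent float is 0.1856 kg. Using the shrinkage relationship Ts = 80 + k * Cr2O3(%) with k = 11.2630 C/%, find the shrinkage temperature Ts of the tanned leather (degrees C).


Offered = pelt * offer_pct / 100 = 15.9950 * 2.9910 / 100 = 0.4784 kg
Uptake = offered - residual = 0.4784 - 0.1856 = 0.2928 kg
Cr2O3% on pelt = uptake / pelt * 100 = 0.2928 / 15.9950 * 100 = 1.8306 %
Ts = 80 + k * Cr2O3% = 80 + 11.2630 * 1.8306 = 100.6185 C


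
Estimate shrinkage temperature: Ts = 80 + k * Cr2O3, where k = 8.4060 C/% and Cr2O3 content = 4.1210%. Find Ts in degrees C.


Formula: Ts = 80 + k * Cr2O3
Substituting: Ts = 80 + 8.4060 * 4.1210
Result: 114.6411 C


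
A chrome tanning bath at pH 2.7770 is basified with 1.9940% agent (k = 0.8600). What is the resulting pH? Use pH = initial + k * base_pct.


Formula: pH_final = pH_initial + k * base_pct
Substituting: pH_final = 2.7770 + 0.8600 * 1.9940
Result: 4.4918


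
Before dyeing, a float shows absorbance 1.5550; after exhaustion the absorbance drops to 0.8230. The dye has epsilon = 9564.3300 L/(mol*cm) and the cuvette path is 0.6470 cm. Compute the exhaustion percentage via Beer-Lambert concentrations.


c_initial = A_i / (epsilon * l) = 1.5550 / (9564.3300 * 0.6470) = 2.5129e-04 mol/L
c_final = A_f / (epsilon * l) = 0.8230 / (9564.3300 * 0.6470) = 1.3300e-04 mol/L
Exhaustion = (c_initial - c_final) / c_initial * 100 = (2.5129e-04 - 1.3300e-04) / 2.5129e-04 * 100 = 47.0740 %


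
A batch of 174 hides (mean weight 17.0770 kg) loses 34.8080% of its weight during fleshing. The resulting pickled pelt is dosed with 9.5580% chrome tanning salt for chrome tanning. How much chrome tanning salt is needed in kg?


Total_raw = N * avg_wt = 174 * 17.0770 = 2971.3980 kg
Substrate = Total_raw * (1 - loss/100) = 2971.3980 * (1 - 34.8080/100) = 1937.1138 kg
Chrome = Substrate * pct / 100 = 1937.1138 * 9.5580 / 100 = 185.1493 kg


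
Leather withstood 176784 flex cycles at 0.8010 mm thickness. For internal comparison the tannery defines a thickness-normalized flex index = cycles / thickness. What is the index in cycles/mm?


Formula: Index = cycles / thickness
Substituting: Index = 176784 / 0.8010
Result: 220704.1199 cycles/mm


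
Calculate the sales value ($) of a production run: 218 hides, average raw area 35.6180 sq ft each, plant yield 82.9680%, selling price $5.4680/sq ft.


Raw_total = N * avg_area = 218 * 35.6180 = 7764.7240 sq ft
Finished = Raw_total * yield / 100 = 7764.7240 * 82.9680 / 100 = 6442.2362 sq ft
Value = Finished * price = 6442.2362 * 5.4680 = 35226.1476 $


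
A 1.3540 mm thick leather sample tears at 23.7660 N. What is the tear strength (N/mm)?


Formula: Tear strength = force / thickness
Substituting: Tear strength = 23.7660 / 1.3540
Result: 17.5524 N/mm


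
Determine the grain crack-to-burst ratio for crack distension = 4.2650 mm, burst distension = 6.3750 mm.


Formula: Ratio = crack / burst
Substituting: Ratio = 4.2650 / 6.3750
Result: 0.6690


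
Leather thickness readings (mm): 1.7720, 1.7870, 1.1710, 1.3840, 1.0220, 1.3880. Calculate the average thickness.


Formula: Average = sum / n
Substituting: Average = 8.5240 / 6
Result: 1.4207 mm


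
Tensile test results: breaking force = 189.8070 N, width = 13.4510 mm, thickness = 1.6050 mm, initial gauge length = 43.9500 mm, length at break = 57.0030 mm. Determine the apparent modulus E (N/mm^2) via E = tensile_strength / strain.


TS = F / (w * t) = 189.8070 / (13.4510 * 1.6050) = 8.7919 N/mm^2
strain = (Lf - L0) / L0 = (57.0030 - 43.9500) / 43.9500 = 0.2970
E = TS / strain = 8.7919 / 0.2970 = 29.6027 N/mm^2


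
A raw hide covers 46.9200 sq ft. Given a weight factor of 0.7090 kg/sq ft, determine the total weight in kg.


Formula: Weight = area * weight_per_sqft
Substituting: Weight = 46.9200 * 0.7090
Result: 33.2663 kg


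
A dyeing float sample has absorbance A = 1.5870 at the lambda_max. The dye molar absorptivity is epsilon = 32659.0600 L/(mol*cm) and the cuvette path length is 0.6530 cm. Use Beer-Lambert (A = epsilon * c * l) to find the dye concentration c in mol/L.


Formula: c = A / (epsilon * l)
Substituting: c = 1.5870 / (32659.0600 * 0.6530)
Result: 7.4415e-05 mol/L


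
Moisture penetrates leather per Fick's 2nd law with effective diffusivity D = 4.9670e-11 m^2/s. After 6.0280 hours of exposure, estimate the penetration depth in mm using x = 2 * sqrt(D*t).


t = 6.0280 hr * 3600 = 21700.8000 s
D * t = 4.9670e-11 * 21700.8000 = 1.0779e-06
x = 2 * sqrt(D*t) = 2 * sqrt(1.0779e-06) = 0.00207642 m = 2.0764 mm


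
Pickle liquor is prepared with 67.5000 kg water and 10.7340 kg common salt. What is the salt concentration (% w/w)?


Formula: Conc = salt / (water + salt) * 100
Substituting: Conc = 10.7340 / (67.5000 + 10.7340) * 100
Result: 13.7204 %


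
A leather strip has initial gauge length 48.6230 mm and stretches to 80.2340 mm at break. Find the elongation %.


Formula: Elongation = (Lf - L0) / L0 * 100
Substituting: Elongation = (80.2340 - 48.6230) / 48.6230 * 100
Result: 65.0124 %


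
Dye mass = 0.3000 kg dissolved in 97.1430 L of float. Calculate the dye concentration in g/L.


Formula: Conc = dye_mass(kg) / volume(L) * 1000
Substituting: Conc = 0.3000 / 97.1430 * 1000
Result: 3.0882 g/L


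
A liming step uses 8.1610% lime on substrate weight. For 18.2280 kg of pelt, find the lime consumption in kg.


Formula: Lime = substrate * pct / 100
Substituting: Lime = 18.2280 * 8.1610 / 100
Result: 1.4876 kg


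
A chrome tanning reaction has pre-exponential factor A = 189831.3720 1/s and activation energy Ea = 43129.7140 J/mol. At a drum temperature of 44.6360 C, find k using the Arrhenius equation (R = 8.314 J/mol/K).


T_K = T_C + 273.15 = 44.6360 + 273.15 = 317.7860 K
exponent = -Ea / (R * T_K) = -43129.7140 / (8.314 * 317.7860) = -16.3242
k = A * exp(exponent) = 189831.3720 * exp(-16.3242) = 0.0154476 1/s


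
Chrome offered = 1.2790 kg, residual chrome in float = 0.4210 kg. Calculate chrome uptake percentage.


Formula: Uptake = (offered - residual) / offered * 100
Substituting: Uptake = (1.2790 - 0.4210) / 1.2790 * 100
Result: 67.0837 %


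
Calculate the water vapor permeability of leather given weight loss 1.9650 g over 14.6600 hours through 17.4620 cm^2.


Formula: WVP = loss / (area * time)
Substituting: WVP = 1.9650 / (17.4620 * 14.6600)
Result: 0.00767599 g/(cm^2*hr)


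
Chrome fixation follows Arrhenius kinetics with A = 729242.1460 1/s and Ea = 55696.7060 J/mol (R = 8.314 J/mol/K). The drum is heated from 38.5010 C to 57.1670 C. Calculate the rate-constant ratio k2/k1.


T1 = 38.5010 + 273.15 = 311.6510 K; T2 = 57.1670 + 273.15 = 330.3170 K
k1 = A * exp(-Ea/(R*T1)) = 729242.1460 * exp(-55696.7060/(8.314*311.6510)) = 3.3684e-04 1/s
k2 = A * exp(-Ea/(R*T2)) = 729242.1460 * exp(-55696.7060/(8.314*330.3170)) = 0.00113491 1/s
k2/k1 = 0.00113491 / 3.3684e-04 = 3.3693


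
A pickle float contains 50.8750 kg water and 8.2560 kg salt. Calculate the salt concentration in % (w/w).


Formula: Conc = salt / (water + salt) * 100
Substituting: Conc = 8.2560 / (50.8750 + 8.2560) * 100
Result: 13.9622 %


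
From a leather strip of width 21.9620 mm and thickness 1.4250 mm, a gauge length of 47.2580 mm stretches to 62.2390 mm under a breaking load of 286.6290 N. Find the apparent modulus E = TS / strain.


TS = F / (w * t) = 286.6290 / (21.9620 * 1.4250) = 9.1587 N/mm^2
strain = (Lf - L0) / L0 = (62.2390 - 47.2580) / 47.2580 = 0.3170
E = TS / strain = 9.1587 / 0.3170 = 28.8914 N/mm^2


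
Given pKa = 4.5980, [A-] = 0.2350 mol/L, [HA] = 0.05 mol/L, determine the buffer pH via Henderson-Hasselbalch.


ratio = [A-] / [HA] = 0.2350 / 0.05 = 4.7000
log10(ratio) = 0.6721
pH = pKa + log10(ratio) = 4.5980 + 0.6721 = 5.2701


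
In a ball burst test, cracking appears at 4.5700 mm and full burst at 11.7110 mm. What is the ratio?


Formula: Ratio = crack / burst
Substituting: Ratio = 4.5700 / 11.7110
Result: 0.3902


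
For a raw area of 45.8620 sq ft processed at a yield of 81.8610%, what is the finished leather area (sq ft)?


Formula: finished = raw * yield / 100
Substituting: finished = 45.8620 * 81.8610 / 100
Result: 37.5431 sq ft


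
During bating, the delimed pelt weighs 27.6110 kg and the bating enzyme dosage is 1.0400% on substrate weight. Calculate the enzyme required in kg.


Formula: Enzyme = substrate * pct / 100
Substituting: Enzyme = 27.6110 * 1.0400 / 100
Result: 0.2872 kg


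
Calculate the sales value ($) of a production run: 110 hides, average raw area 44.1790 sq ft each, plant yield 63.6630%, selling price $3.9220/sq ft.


Raw_total = N * avg_area = 110 * 44.1790 = 4859.6900 sq ft
Finished = Raw_total * yield / 100 = 4859.6900 * 63.6630 / 100 = 3093.8244 sq ft
Value = Finished * price = 3093.8244 * 3.9220 = 12133.9795 $


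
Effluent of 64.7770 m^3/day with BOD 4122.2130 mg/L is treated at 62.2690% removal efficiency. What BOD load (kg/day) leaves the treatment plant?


Load_in = volume * conc / 1000 = 64.7770 * 4122.2130 / 1000 = 267.0246 kg/day
Removed = Load_in * eff / 100 = 267.0246 * 62.2690 / 100 = 166.2735 kg/day
Load_out = Load_in - Removed = 267.0246 - 166.2735 = 100.7510 kg/day


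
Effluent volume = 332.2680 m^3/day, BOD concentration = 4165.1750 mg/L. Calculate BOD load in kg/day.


Formula: BOD_load = volume * conc / 1000
Substituting: BOD_load = 332.2680 * 4165.1750 / 1000
Result: 1383.9544 kg/day


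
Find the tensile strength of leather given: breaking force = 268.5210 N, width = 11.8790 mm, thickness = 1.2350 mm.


Formula: TS = force / (width * thickness)
Substituting: TS = 268.5210 / (11.8790 * 1.2350)
Result: 18.3034 N/mm^2
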